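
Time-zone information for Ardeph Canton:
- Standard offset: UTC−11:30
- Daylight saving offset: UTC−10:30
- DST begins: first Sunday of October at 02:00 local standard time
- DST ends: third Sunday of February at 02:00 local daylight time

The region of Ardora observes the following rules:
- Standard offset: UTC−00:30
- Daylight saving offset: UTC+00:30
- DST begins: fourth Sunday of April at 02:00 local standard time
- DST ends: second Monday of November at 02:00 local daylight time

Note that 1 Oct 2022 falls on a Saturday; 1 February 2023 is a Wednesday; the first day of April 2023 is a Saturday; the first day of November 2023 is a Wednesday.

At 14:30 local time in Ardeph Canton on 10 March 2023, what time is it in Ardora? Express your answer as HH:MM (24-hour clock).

1 October 2022 is a Saturday, so the first Sunday is October 2.
1 February 2023 is a Wednesday, so the first Sunday is February 5 and the third is February 19.
Daylight saving runs 2 October 2022 – 19 February 2023; 10 March 2023 is outside that window, so Ardeph Canton is on standard time at UTC−11:30.
14:30 Ardeph Canton + 11h30m = 02:00 UTC (rolling into the next day, 11 March 2023).
1 April 2023 is a Saturday, so the first Sunday is April 2 and the fourth is April 23.
1 November 2023 is a Wednesday, so the first Monday is November 6 and the second is November 13.
At the standard offset (UTC−00:30), 02:00 UTC − 0h30m = 01:30 Ardora standard time.
The standard-time date in Ardora, 11 March 2023, does not fall between 23 April and 13 November, so daylight saving is not in effect and Ardora is at UTC−00:30.
02:00 UTC − 0h30m = 01:30 Ardora.

01:30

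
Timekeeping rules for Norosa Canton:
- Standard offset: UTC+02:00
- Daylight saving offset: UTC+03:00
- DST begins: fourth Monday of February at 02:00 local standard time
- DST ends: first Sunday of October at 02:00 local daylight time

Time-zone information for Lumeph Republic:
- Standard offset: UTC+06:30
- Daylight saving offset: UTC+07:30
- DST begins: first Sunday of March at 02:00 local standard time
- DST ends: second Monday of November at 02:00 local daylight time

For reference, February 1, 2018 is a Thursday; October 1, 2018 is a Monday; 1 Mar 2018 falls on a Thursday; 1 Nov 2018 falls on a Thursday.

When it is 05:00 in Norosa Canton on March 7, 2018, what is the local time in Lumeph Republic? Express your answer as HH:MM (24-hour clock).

1 February 2018 is a Thursday, so the first Monday is February 5 and the fourth is February 26.
1 October 2018 is a Monday, so the first Sunday is October 7.
Daylight saving runs 26 February – 7 October; March 7, 2018 is inside that window, so Norosa Canton is at UTC+03:00.
05:00 Norosa Canton − 3h = 02:00 UTC.
1 March 2018 is a Thursday, so the first Sunday is March 4.
1 November 2018 is a Thursday, so the first Monday is November 5 and the second is November 12.
At the standard offset (UTC+06:30), 02:00 UTC + 6h30m = 08:30 Lumeph Republic standard time.
Daylight saving runs 4 March – 12 November; the standard-time date in Lumeph Republic, March 7, 2018, is inside that window, so Lumeph Republic is at UTC+07:30.
02:00 UTC + 7h30m = 09:30 Lumeph Republic.

09:30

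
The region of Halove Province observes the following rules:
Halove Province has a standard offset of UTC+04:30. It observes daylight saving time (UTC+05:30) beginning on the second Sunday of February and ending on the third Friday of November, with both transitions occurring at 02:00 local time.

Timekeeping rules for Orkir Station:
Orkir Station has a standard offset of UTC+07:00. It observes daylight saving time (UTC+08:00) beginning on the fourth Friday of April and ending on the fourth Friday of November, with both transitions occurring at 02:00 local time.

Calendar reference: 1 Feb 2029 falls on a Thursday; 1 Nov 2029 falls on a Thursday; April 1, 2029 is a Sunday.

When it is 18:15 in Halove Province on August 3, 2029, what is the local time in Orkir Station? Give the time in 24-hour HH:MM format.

20:45

1 February 2029 is a Thursday, so the first Sunday is February 4 and the second is February 11.
1 November 2029 is a Thursday, so the first Friday is November 2 and the third is November 16.
August 3, 2029 lies within the daylight-saving period (11 February – 16 November), so Halove Province is on daylight time, UTC+05:30.
18:15 Halove Province − 5h30m = 12:45 UTC.
1 April 2029 is a Sunday, so the first Friday is April 6 and the fourth is April 27.
1 November 2029 is a Thursday, so the first Friday is November 2 and the fourth is November 23.
At the standard offset (UTC+07:00), 12:45 UTC + 7h = 19:45 Orkir Station standard time.
The standard-time date in Orkir Station, August 3, 2029, falls between 27 April and 23 November, so daylight saving is in effect and Orkir Station is at UTC+08:00.
12:45 UTC + 8h = 20:45 Orkir Station.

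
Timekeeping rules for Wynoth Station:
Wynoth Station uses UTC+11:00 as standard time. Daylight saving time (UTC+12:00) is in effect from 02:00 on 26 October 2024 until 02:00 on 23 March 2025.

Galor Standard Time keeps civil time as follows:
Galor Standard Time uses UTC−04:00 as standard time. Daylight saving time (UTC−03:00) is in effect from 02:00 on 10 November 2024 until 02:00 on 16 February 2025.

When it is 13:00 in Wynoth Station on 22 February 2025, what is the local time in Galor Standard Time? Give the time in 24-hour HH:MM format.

21:00

22 February 2025 lies within the daylight-saving period (26 October 2024 – 23 March 2025), so Wynoth Station is on daylight time, UTC+12:00.
13:00 Wynoth Station − 12h = 01:00 UTC.
At the standard offset (UTC−04:00), 01:00 UTC − 4h = 21:00 Galor Standard Time standard time (rolling into the previous day, 21 February 2025).
The standard-time date in Galor Standard Time, 21 February 2025, is outside the daylight-saving period (10 November 2024 – 16 February 2025), so Galor Standard Time is on standard time, UTC−04:00.
01:00 UTC − 4h = 21:00 Galor Standard Time (rolling into the previous day, 21 February 2025).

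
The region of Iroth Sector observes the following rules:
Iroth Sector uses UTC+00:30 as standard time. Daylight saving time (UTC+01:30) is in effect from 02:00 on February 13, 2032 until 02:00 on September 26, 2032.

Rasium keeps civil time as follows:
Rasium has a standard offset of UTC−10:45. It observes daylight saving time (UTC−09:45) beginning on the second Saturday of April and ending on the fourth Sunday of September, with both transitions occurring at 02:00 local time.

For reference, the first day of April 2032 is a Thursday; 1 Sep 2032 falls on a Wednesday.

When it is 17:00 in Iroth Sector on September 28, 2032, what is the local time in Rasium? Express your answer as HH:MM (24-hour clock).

September 28, 2032 is outside the daylight-saving period (13 February – 26 September), so Iroth Sector is on standard time, UTC+00:30.
17:00 Iroth Sector − 0h30m = 16:30 UTC.
1 April 2032 is a Thursday, so the first Saturday is April 3 and the second is April 10.
1 September 2032 is a Wednesday, so the first Sunday is September 5 and the fourth is September 26.
At the standard offset (UTC−10:45), 16:30 UTC − 10h45m = 05:45 Rasium standard time.
The standard-time date in Rasium, September 28, 2032, is outside the daylight-saving period (10 April – 26 September), so Rasium is on standard time, UTC−10:45.
16:30 UTC − 10h45m = 05:45 Rasium.

05:45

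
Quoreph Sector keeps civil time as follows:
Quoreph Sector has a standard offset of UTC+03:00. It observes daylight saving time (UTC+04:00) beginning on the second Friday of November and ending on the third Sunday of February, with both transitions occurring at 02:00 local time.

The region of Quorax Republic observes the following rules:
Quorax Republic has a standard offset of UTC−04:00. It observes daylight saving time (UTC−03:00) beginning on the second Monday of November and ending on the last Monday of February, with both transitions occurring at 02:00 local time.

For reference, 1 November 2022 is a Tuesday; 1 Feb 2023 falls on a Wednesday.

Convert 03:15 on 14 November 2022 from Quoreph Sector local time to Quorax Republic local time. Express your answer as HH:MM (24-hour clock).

19:15

1 November 2022 is a Tuesday, so the first Friday is November 4 and the second is November 11.
1 February 2023 is a Wednesday, so the first Sunday is February 5 and the third is February 19.
Daylight saving runs 11 November 2022 – 19 February 2023; 14 November 2022 is inside that window, so Quoreph Sector is at UTC+04:00.
03:15 Quoreph Sector − 4h = 23:15 UTC (rolling into the previous day, 13 November 2022).
1 November 2022 is a Tuesday, so the first Monday is November 7 and the second is November 14.
1 February 2023 is a Wednesday, so Mondays fall on 6, 13, 20, 27; the last is February 27.
At the standard offset (UTC−04:00), 23:15 UTC − 4h = 19:15 Quorax Republic standard time.
The standard-time date in Quorax Republic, 13 November 2022, does not fall between 14 November 2022 and 27 February 2023, so daylight saving is not in effect and Quorax Republic is at UTC−04:00.
23:15 UTC − 4h = 19:15 Quorax Republic.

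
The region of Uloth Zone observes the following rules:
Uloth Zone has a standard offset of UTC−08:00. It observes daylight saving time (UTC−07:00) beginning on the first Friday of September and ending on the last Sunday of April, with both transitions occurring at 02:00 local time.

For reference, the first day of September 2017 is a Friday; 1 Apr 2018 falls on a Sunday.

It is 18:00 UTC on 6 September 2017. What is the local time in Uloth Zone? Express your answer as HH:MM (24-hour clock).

1 September 2017 is a Friday, so the first Friday is September 1.
1 April 2018 is a Sunday, so Sundays fall on 1, 8, 15, 22, 29; the last is April 29.
At the standard offset (UTC−08:00), 18:00 UTC − 8h = 10:00 Uloth Zone standard time.
The standard-time date in Uloth Zone, 6 September 2017, falls between 1 September 2017 and 29 April 2018, so daylight saving is in effect and Uloth Zone is at UTC−07:00.
18:00 UTC − 7h = 11:00 local.

11:00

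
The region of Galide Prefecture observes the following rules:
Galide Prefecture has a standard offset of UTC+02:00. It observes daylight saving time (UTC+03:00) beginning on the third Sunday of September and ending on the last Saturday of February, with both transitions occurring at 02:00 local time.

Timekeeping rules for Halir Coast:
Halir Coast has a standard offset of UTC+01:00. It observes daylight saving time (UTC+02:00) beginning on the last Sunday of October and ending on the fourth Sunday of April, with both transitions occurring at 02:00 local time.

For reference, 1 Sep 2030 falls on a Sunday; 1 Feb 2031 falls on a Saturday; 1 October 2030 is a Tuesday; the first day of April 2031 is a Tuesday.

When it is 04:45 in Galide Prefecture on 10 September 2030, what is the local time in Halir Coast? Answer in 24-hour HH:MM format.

1 September 2030 is a Sunday, so the first Sunday is September 1 and the third is September 15.
1 February 2031 is a Saturday, so Saturdays fall on 1, 8, 15, 22; the last is February 22.
Daylight saving runs 15 September 2030 – 22 February 2031; 10 September 2030 is outside that window, so Galide Prefecture is on standard time at UTC+02:00.
04:45 Galide Prefecture − 2h = 02:45 UTC.
1 October 2030 is a Tuesday, so Sundays fall on 6, 13, 20, 27; the last is October 27.
1 April 2031 is a Tuesday, so the first Sunday is April 6 and the fourth is April 27.
At the standard offset (UTC+01:00), 02:45 UTC + 1h = 03:45 Halir Coast standard time.
Daylight saving runs 27 October 2030 – 27 April 2031; the standard-time date in Halir Coast, 10 September 2030, is outside that window, so Halir Coast is on standard time at UTC+01:00.
02:45 UTC + 1h = 03:45 Halir Coast.

03:45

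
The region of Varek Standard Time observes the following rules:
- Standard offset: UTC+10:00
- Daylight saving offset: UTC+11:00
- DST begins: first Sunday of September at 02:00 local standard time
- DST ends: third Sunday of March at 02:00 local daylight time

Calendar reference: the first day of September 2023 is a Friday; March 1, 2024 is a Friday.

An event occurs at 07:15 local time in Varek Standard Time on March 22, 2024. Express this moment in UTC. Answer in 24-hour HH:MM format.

21:15

1 September 2023 is a Friday, so the first Sunday is September 3.
1 March 2024 is a Friday, so the first Sunday is March 3 and the third is March 17.
March 22, 2024 does not fall between 3 September 2023 and 17 March 2024, so daylight saving is not in effect and Varek Standard Time is at UTC+10:00.
07:15 local − 10h = 21:15 UTC (rolling into the previous day, 21 March 2024).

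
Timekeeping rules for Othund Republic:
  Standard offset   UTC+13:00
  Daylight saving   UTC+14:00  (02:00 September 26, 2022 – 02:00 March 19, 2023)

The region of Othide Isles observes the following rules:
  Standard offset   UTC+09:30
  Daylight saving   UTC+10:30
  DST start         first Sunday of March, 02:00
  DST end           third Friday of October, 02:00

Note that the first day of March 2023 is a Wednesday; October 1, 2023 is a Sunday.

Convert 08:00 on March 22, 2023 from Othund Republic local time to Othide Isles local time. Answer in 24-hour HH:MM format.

05:30

Daylight saving runs 26 September 2022 – 19 March 2023; March 22, 2023 is outside that window, so Othund Republic is on standard time at UTC+13:00.
08:00 Othund Republic − 13h = 19:00 UTC (rolling into the previous day, 21 March 2023).
1 March 2023 is a Wednesday, so the first Sunday is March 5.
1 October 2023 is a Sunday, so the first Friday is October 6 and the third is October 20.
At the standard offset (UTC+09:30), 19:00 UTC + 9h30m = 04:30 Othide Isles standard time (rolling into the next day, 22 March 2023).
Daylight saving runs 5 March – 20 October; the standard-time date in Othide Isles, March 22, 2023, is inside that window, so Othide Isles is at UTC+10:30.
19:00 UTC + 10h30m = 05:30 Othide Isles (rolling into the next day, 22 March 2023).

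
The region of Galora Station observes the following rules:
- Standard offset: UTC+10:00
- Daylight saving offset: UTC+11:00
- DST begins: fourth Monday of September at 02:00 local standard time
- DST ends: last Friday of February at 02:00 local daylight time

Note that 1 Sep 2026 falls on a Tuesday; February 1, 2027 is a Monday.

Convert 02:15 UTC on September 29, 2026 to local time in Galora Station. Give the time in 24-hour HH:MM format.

13:15

1 September 2026 is a Tuesday, so the first Monday is September 7 and the fourth is September 28.
1 February 2027 is a Monday, so Fridays fall on 5, 12, 19, 26; the last is February 26.
At the standard offset (UTC+10:00), 02:15 UTC + 10h = 12:15 Galora Station standard time.
Daylight saving runs 28 September 2026 – 26 February 2027; the standard-time date in Galora Station, September 29, 2026, is inside that window, so Galora Station is at UTC+11:00.
02:15 UTC + 11h = 13:15 local.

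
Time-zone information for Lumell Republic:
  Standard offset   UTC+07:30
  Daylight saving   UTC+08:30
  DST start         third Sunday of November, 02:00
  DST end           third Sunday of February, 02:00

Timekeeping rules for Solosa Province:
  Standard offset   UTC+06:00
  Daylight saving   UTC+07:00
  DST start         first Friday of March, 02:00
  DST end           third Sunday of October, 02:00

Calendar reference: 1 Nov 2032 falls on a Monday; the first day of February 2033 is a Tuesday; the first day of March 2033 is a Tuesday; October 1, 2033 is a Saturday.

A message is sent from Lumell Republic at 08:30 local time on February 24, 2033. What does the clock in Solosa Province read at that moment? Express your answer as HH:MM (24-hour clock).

07:00

1 November 2032 is a Monday, so the first Sunday is November 7 and the third is November 21.
1 February 2033 is a Tuesday, so the first Sunday is February 6 and the third is February 20.
February 24, 2033 is outside the daylight-saving period (21 November 2032 – 20 February 2033), so Lumell Republic is on standard time, UTC+07:30.
08:30 Lumell Republic − 7h30m = 01:00 UTC.
1 March 2033 is a Tuesday, so the first Friday is March 4.
1 October 2033 is a Saturday, so the first Sunday is October 2 and the third is October 16.
At the standard offset (UTC+06:00), 01:00 UTC + 6h = 07:00 Solosa Province standard time.
The standard-time date in Solosa Province, February 24, 2033, does not fall between 4 March and 16 October, so daylight saving is not in effect and Solosa Province is at UTC+06:00.
01:00 UTC + 6h = 07:00 Solosa Province.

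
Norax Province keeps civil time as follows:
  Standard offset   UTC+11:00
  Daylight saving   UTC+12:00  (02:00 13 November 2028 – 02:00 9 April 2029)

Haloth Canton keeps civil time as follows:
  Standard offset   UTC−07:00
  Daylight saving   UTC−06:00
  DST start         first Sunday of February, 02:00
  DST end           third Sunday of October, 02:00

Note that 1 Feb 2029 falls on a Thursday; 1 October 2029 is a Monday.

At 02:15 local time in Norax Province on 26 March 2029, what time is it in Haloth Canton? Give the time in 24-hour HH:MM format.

26 March 2029 lies within the daylight-saving period (13 November 2028 – 9 April 2029), so Norax Province is on daylight time, UTC+12:00.
02:15 Norax Province − 12h = 14:15 UTC (rolling into the previous day, 25 March 2029).
1 February 2029 is a Thursday, so the first Sunday is February 4.
1 October 2029 is a Monday, so the first Sunday is October 7 and the third is October 21.
At the standard offset (UTC−07:00), 14:15 UTC − 7h = 07:15 Haloth Canton standard time.
The standard-time date in Haloth Canton, 25 March 2029, falls between 4 February and 21 October, so daylight saving is in effect and Haloth Canton is at UTC−06:00.
14:15 UTC − 6h = 08:15 Haloth Canton.

08:15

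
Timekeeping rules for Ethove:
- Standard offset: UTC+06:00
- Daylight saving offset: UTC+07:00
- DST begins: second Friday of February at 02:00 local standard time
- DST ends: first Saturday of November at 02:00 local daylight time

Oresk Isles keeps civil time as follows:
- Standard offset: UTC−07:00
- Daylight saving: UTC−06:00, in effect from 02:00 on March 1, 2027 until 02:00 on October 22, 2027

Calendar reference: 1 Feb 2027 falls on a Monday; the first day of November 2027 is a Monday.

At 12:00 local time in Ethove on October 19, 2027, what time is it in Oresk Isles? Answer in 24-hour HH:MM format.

23:00

1 February 2027 is a Monday, so the first Friday is February 5 and the second is February 12.
1 November 2027 is a Monday, so the first Saturday is November 6.
Daylight saving runs 12 February – 6 November; October 19, 2027 is inside that window, so Ethove is at UTC+07:00.
12:00 Ethove − 7h = 05:00 UTC.
At the standard offset (UTC−07:00), 05:00 UTC − 7h = 22:00 Oresk Isles standard time (rolling into the previous day, 18 October 2027).
Daylight saving runs 1 March – 22 October; the standard-time date in Oresk Isles, October 18, 2027, is inside that window, so Oresk Isles is at UTC−06:00.
05:00 UTC − 6h = 23:00 Oresk Isles (rolling into the previous day, 18 October 2027).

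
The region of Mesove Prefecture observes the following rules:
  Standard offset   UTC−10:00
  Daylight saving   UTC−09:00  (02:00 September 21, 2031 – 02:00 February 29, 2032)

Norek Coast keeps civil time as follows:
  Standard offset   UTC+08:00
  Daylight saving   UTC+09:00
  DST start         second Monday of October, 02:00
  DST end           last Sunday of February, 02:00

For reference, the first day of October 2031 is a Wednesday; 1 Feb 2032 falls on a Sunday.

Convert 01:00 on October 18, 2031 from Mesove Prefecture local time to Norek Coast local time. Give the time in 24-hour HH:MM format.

19:00

October 18, 2031 falls between 21 September 2031 and 29 February 2032, so daylight saving is in effect and Mesove Prefecture is at UTC−09:00.
01:00 Mesove Prefecture + 9h = 10:00 UTC.
1 October 2031 is a Wednesday, so the first Monday is October 6 and the second is October 13.
1 February 2032 is a Sunday, so Sundays fall on 1, 8, 15, 22, 29; the last is February 29.
At the standard offset (UTC+08:00), 10:00 UTC + 8h = 18:00 Norek Coast standard time.
The standard-time date in Norek Coast, October 18, 2031, falls between 13 October 2031 and 29 February 2032, so daylight saving is in effect and Norek Coast is at UTC+09:00.
10:00 UTC + 9h = 19:00 Norek Coast.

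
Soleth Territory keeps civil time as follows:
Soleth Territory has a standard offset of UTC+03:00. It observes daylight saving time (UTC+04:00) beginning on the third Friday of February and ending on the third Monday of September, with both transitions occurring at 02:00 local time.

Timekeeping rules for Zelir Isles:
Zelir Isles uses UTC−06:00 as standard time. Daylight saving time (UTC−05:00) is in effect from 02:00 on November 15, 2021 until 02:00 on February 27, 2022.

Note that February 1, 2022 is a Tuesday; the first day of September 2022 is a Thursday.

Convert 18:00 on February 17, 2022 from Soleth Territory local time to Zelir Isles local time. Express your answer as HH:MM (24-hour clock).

10:00

1 February 2022 is a Tuesday, so the first Friday is February 4 and the third is February 18.
1 September 2022 is a Thursday, so the first Monday is September 5 and the third is September 19.
February 17, 2022 is outside the daylight-saving period (18 February – 19 September), so Soleth Territory is on standard time, UTC+03:00.
18:00 Soleth Territory − 3h = 15:00 UTC.
At the standard offset (UTC−06:00), 15:00 UTC − 6h = 09:00 Zelir Isles standard time.
The standard-time date in Zelir Isles, February 17, 2022, lies within the daylight-saving period (15 November 2021 – 27 February 2022), so Zelir Isles is on daylight time, UTC−05:00.
15:00 UTC − 5h = 10:00 Zelir Isles.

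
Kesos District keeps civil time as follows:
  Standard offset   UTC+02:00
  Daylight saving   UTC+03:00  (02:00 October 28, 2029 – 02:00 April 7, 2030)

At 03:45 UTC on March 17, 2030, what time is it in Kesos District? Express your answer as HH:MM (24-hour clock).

06:45

At the standard offset (UTC+02:00), 03:45 UTC + 2h = 05:45 Kesos District standard time.
Daylight saving runs 28 October 2029 – 7 April 2030; the standard-time date in Kesos District, March 17, 2030, is inside that window, so Kesos District is at UTC+03:00.
03:45 UTC + 3h = 06:45 local.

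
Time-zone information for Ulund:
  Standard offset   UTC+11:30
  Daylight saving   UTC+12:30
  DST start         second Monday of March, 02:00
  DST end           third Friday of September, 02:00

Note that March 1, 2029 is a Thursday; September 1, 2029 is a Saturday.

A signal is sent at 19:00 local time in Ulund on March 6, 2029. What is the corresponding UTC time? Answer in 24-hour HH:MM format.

07:30

1 March 2029 is a Thursday, so the first Monday is March 5 and the second is March 12.
1 September 2029 is a Saturday, so the first Friday is September 7 and the third is September 21.
March 6, 2029 is outside the daylight-saving period (12 March – 21 September), so Ulund is on standard time, UTC+11:30.
19:00 local − 11h30m = 07:30 UTC.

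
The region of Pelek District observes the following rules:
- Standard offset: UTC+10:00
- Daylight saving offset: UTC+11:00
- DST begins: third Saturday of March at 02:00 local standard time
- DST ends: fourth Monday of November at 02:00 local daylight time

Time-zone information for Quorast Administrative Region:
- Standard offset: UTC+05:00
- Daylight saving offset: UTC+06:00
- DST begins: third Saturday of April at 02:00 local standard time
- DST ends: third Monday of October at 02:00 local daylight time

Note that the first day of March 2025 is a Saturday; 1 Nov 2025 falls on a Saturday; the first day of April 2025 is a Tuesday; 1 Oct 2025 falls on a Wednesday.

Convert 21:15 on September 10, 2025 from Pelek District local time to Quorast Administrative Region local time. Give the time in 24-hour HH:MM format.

16:15

1 March 2025 is a Saturday, so the first Saturday is March 1 and the third is March 15.
1 November 2025 is a Saturday, so the first Monday is November 3 and the fourth is November 24.
September 10, 2025 lies within the daylight-saving period (15 March – 24 November), so Pelek District is on daylight time, UTC+11:00.
21:15 Pelek District − 11h = 10:15 UTC.
1 April 2025 is a Tuesday, so the first Saturday is April 5 and the third is April 19.
1 October 2025 is a Wednesday, so the first Monday is October 6 and the third is October 20.
At the standard offset (UTC+05:00), 10:15 UTC + 5h = 15:15 Quorast Administrative Region standard time.
Daylight saving runs 19 April – 20 October; the standard-time date in Quorast Administrative Region, September 10, 2025, is inside that window, so Quorast Administrative Region is at UTC+06:00.
10:15 UTC + 6h = 16:15 Quorast Administrative Region.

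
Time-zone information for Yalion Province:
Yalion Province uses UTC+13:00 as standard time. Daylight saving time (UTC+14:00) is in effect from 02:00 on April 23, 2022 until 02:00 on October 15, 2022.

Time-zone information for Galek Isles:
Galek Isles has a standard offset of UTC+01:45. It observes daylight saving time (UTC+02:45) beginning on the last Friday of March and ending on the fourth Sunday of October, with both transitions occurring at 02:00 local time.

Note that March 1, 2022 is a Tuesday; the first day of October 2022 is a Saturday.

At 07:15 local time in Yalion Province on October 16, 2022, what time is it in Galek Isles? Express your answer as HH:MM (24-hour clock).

21:00

Daylight saving runs 23 April – 15 October; October 16, 2022 is outside that window, so Yalion Province is on standard time at UTC+13:00.
07:15 Yalion Province − 13h = 18:15 UTC (rolling into the previous day, 15 October 2022).
1 March 2022 is a Tuesday, so Fridays fall on 4, 11, 18, 25; the last is March 25.
1 October 2022 is a Saturday, so the first Sunday is October 2 and the fourth is October 23.
At the standard offset (UTC+01:45), 18:15 UTC + 1h45m = 20:00 Galek Isles standard time.
The standard-time date in Galek Isles, October 15, 2022, falls between 25 March and 23 October, so daylight saving is in effect and Galek Isles is at UTC+02:45.
18:15 UTC + 2h45m = 21:00 Galek Isles.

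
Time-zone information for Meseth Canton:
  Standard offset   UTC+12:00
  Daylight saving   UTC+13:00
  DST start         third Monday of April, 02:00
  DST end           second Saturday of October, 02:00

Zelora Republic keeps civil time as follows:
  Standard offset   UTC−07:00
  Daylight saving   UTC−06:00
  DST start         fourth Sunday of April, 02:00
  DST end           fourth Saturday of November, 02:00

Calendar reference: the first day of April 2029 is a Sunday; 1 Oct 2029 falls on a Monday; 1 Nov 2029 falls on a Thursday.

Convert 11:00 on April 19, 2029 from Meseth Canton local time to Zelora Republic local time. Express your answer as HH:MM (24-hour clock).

1 April 2029 is a Sunday, so the first Monday is April 2 and the third is April 16.
1 October 2029 is a Monday, so the first Saturday is October 6 and the second is October 13.
April 19, 2029 falls between 16 April and 13 October, so daylight saving is in effect and Meseth Canton is at UTC+13:00.
11:00 Meseth Canton − 13h = 22:00 UTC (rolling into the previous day, 18 April 2029).
1 April 2029 is a Sunday, so the first Sunday is April 1 and the fourth is April 22.
1 November 2029 is a Thursday, so the first Saturday is November 3 and the fourth is November 24.
At the standard offset (UTC−07:00), 22:00 UTC − 7h = 15:00 Zelora Republic standard time.
The standard-time date in Zelora Republic, April 18, 2029, is outside the daylight-saving period (22 April – 24 November), so Zelora Republic is on standard time, UTC−07:00.
22:00 UTC − 7h = 15:00 Zelora Republic.

15:00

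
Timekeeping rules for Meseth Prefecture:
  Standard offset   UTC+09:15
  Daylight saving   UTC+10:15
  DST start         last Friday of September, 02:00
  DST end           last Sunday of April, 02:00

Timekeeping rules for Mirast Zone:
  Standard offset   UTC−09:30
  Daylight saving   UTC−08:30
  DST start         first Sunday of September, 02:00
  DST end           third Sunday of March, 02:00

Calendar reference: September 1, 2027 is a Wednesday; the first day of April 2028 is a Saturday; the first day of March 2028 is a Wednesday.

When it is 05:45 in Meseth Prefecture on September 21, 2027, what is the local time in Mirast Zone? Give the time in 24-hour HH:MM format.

12:00

1 September 2027 is a Wednesday, so Fridays fall on 3, 10, 17, 24; the last is September 24.
1 April 2028 is a Saturday, so Sundays fall on 2, 9, 16, 23, 30; the last is April 30.
September 21, 2027 does not fall between 24 September 2027 and 30 April 2028, so daylight saving is not in effect and Meseth Prefecture is at UTC+09:15.
05:45 Meseth Prefecture − 9h15m = 20:30 UTC (rolling into the previous day, 20 September 2027).
1 September 2027 is a Wednesday, so the first Sunday is September 5.
1 March 2028 is a Wednesday, so the first Sunday is March 5 and the third is March 19.
At the standard offset (UTC−09:30), 20:30 UTC − 9h30m = 11:00 Mirast Zone standard time.
Daylight saving runs 5 September 2027 – 19 March 2028; the standard-time date in Mirast Zone, September 20, 2027, is inside that window, so Mirast Zone is at UTC−08:30.
20:30 UTC − 8h30m = 12:00 Mirast Zone.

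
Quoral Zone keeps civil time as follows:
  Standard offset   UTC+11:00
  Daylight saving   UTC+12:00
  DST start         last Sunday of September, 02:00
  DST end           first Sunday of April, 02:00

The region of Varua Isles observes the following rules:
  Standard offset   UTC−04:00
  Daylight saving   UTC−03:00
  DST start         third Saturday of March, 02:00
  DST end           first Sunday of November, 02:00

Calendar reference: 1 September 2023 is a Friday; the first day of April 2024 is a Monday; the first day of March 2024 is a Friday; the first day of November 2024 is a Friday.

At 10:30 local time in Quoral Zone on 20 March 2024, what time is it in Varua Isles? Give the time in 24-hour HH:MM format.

19:30

1 September 2023 is a Friday, so Sundays fall on 3, 10, 17, 24; the last is September 24.
1 April 2024 is a Monday, so the first Sunday is April 7.
Daylight saving runs 24 September 2023 – 7 April 2024; 20 March 2024 is inside that window, so Quoral Zone is at UTC+12:00.
10:30 Quoral Zone − 12h = 22:30 UTC (rolling into the previous day, 19 March 2024).
1 March 2024 is a Friday, so the first Saturday is March 2 and the third is March 16.
1 November 2024 is a Friday, so the first Sunday is November 3.
At the standard offset (UTC−04:00), 22:30 UTC − 4h = 18:30 Varua Isles standard time.
The standard-time date in Varua Isles, 19 March 2024, falls between 16 March and 3 November, so daylight saving is in effect and Varua Isles is at UTC−03:00.
22:30 UTC − 3h = 19:30 Varua Isles.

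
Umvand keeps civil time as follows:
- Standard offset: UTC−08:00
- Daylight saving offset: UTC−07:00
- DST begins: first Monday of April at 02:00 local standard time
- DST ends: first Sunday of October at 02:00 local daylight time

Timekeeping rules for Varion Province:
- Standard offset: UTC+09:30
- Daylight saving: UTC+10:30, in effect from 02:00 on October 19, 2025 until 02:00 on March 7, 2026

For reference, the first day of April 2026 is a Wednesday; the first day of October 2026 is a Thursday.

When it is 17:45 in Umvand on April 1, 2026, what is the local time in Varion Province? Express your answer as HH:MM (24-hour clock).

11:15

1 April 2026 is a Wednesday, so the first Monday is April 6.
1 October 2026 is a Thursday, so the first Sunday is October 4.
April 1, 2026 is outside the daylight-saving period (6 April – 4 October), so Umvand is on standard time, UTC−08:00.
17:45 Umvand + 8h = 01:45 UTC (rolling into the next day, 2 April 2026).
At the standard offset (UTC+09:30), 01:45 UTC + 9h30m = 11:15 Varion Province standard time.
The standard-time date in Varion Province, April 2, 2026, is outside the daylight-saving period (19 October 2025 – 7 March 2026), so Varion Province is on standard time, UTC+09:30.
01:45 UTC + 9h30m = 11:15 Varion Province.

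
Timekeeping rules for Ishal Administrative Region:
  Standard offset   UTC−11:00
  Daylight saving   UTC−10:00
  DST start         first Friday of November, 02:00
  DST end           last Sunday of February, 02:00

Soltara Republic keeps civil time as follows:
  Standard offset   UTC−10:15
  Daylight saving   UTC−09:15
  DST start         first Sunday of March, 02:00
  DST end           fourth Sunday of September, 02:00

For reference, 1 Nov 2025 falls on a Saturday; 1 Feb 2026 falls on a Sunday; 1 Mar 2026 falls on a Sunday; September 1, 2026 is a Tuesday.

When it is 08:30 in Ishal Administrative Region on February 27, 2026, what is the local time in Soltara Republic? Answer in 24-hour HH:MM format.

09:15

1 November 2025 is a Saturday, so the first Friday is November 7.
1 February 2026 is a Sunday, so Sundays fall on 1, 8, 15, 22; the last is February 22.
February 27, 2026 is outside the daylight-saving period (7 November 2025 – 22 February 2026), so Ishal Administrative Region is on standard time, UTC−11:00.
08:30 Ishal Administrative Region + 11h = 19:30 UTC.
1 March 2026 is a Sunday, so the first Sunday is March 1.
1 September 2026 is a Tuesday, so the first Sunday is September 6 and the fourth is September 27.
At the standard offset (UTC−10:15), 19:30 UTC − 10h15m = 09:15 Soltara Republic standard time.
The standard-time date in Soltara Republic, February 27, 2026, is outside the daylight-saving period (1 March – 27 September), so Soltara Republic is on standard time, UTC−10:15.
19:30 UTC − 10h15m = 09:15 Soltara Republic.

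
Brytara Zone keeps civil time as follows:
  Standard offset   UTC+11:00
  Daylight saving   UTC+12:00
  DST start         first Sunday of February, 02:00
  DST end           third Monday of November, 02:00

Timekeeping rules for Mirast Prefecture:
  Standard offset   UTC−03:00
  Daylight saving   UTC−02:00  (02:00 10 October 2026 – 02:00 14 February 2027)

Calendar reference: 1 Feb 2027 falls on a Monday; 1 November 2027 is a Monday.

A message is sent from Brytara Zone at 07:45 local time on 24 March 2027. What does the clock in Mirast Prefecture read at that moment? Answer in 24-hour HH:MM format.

16:45

1 February 2027 is a Monday, so the first Sunday is February 7.
1 November 2027 is a Monday, so the first Monday is November 1 and the third is November 15.
24 March 2027 lies within the daylight-saving period (7 February – 15 November), so Brytara Zone is on daylight time, UTC+12:00.
07:45 Brytara Zone − 12h = 19:45 UTC (rolling into the previous day, 23 March 2027).
At the standard offset (UTC−03:00), 19:45 UTC − 3h = 16:45 Mirast Prefecture standard time.
The standard-time date in Mirast Prefecture, 23 March 2027, is outside the daylight-saving period (10 October 2026 – 14 February 2027), so Mirast Prefecture is on standard time, UTC−03:00.
19:45 UTC − 3h = 16:45 Mirast Prefecture.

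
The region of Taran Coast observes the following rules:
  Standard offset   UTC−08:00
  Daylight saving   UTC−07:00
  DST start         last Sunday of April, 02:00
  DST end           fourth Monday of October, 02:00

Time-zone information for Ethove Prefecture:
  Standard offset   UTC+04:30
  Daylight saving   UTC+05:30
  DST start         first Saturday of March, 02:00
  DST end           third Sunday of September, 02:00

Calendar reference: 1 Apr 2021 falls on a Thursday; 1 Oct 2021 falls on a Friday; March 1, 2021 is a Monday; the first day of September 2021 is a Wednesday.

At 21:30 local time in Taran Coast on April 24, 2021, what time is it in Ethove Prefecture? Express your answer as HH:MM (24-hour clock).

1 April 2021 is a Thursday, so Sundays fall on 4, 11, 18, 25; the last is April 25.
1 October 2021 is a Friday, so the first Monday is October 4 and the fourth is October 25.
Daylight saving runs 25 April – 25 October; April 24, 2021 is outside that window, so Taran Coast is on standard time at UTC−08:00.
21:30 Taran Coast + 8h = 05:30 UTC (rolling into the next day, 25 April 2021).
1 March 2021 is a Monday, so the first Saturday is March 6.
1 September 2021 is a Wednesday, so the first Sunday is September 5 and the third is September 19.
At the standard offset (UTC+04:30), 05:30 UTC + 4h30m = 10:00 Ethove Prefecture standard time.
The standard-time date in Ethove Prefecture, April 25, 2021, lies within the daylight-saving period (6 March – 19 September), so Ethove Prefecture is on daylight time, UTC+05:30.
05:30 UTC + 5h30m = 11:00 Ethove Prefecture.

11:00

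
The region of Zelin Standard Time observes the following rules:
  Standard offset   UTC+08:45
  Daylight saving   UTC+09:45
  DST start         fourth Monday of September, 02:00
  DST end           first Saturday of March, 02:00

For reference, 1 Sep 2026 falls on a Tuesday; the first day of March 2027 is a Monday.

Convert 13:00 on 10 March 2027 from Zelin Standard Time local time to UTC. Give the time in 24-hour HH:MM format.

1 September 2026 is a Tuesday, so the first Monday is September 7 and the fourth is September 28.
1 March 2027 is a Monday, so the first Saturday is March 6.
10 March 2027 is outside the daylight-saving period (28 September 2026 – 6 March 2027), so Zelin Standard Time is on standard time, UTC+08:45.
13:00 local − 8h45m = 04:15 UTC.

04:15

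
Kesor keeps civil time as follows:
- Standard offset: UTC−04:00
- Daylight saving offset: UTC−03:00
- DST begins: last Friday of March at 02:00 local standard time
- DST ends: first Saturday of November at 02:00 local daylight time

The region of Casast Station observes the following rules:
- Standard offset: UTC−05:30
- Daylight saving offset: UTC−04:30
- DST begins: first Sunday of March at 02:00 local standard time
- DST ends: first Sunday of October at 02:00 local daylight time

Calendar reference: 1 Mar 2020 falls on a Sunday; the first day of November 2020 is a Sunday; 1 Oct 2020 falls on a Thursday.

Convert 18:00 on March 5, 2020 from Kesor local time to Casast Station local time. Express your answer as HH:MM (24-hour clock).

1 March 2020 is a Sunday, so Fridays fall on 6, 13, 20, 27; the last is March 27.
1 November 2020 is a Sunday, so the first Saturday is November 7.
March 5, 2020 does not fall between 27 March and 7 November, so daylight saving is not in effect and Kesor is at UTC−04:00.
18:00 Kesor + 4h = 22:00 UTC.
1 March 2020 is a Sunday, so the first Sunday is March 1.
1 October 2020 is a Thursday, so the first Sunday is October 4.
At the standard offset (UTC−05:30), 22:00 UTC − 5h30m = 16:30 Casast Station standard time.
The standard-time date in Casast Station, March 5, 2020, lies within the daylight-saving period (1 March – 4 October), so Casast Station is on daylight time, UTC−04:30.
22:00 UTC − 4h30m = 17:30 Casast Station.

17:30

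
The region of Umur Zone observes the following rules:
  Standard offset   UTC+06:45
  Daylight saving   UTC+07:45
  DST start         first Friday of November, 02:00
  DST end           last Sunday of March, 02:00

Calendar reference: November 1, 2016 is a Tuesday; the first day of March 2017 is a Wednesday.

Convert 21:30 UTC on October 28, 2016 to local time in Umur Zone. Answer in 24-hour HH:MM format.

1 November 2016 is a Tuesday, so the first Friday is November 4.
1 March 2017 is a Wednesday, so Sundays fall on 5, 12, 19, 26; the last is March 26.
At the standard offset (UTC+06:45), 21:30 UTC + 6h45m = 04:15 Umur Zone standard time (rolling into the next day, 29 October 2016).
Daylight saving runs 4 November 2016 – 26 March 2017; the standard-time date in Umur Zone, October 29, 2016, is outside that window, so Umur Zone is on standard time at UTC+06:45.
21:30 UTC + 6h45m = 04:15 local (rolling into the next day, 29 October 2016).

04:15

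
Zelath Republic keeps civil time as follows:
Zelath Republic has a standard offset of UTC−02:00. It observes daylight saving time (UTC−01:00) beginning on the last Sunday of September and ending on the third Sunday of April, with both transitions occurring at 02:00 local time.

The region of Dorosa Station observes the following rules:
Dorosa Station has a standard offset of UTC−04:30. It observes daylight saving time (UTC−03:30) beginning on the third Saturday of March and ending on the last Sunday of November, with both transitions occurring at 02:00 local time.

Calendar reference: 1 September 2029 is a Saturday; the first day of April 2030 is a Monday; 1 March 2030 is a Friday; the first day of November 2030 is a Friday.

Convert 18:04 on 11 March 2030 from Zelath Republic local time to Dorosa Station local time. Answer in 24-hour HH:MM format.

14:34

1 September 2029 is a Saturday, so Sundays fall on 2, 9, 16, 23, 30; the last is September 30.
1 April 2030 is a Monday, so the first Sunday is April 7 and the third is April 21.
11 March 2030 falls between 30 September 2029 and 21 April 2030, so daylight saving is in effect and Zelath Republic is at UTC−01:00.
18:04 Zelath Republic + 1h = 19:04 UTC.
1 March 2030 is a Friday, so the first Saturday is March 2 and the third is March 16.
1 November 2030 is a Friday, so Sundays fall on 3, 10, 17, 24; the last is November 24.
At the standard offset (UTC−04:30), 19:04 UTC − 4h30m = 14:34 Dorosa Station standard time.
The standard-time date in Dorosa Station, 11 March 2030, is outside the daylight-saving period (16 March – 24 November), so Dorosa Station is on standard time, UTC−04:30.
19:04 UTC − 4h30m = 14:34 Dorosa Station.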